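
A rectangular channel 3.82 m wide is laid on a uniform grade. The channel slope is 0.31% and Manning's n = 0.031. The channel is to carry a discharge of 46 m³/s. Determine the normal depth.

y_n = 5.34 m

Manning's equation rearranged: A R^(2/3) = nQ / (1·√S) = 0.031 × 46 / (√0.0031) = 25.61.
Try y = 4.4 m: A R^(2/3) = 20.35 — too small.
Try y = 5.34 m: A R^(2/3) = 25.61 — ≈ 25.61.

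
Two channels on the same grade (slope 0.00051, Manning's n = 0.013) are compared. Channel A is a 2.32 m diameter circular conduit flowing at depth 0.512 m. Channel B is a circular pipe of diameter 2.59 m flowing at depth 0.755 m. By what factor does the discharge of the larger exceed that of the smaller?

Channel A: For a circular section of diameter D = 2.32 m at depth y = 0.512 m, the central angle is θ = 2 arccos(1 − 2y/D) = 1.956 rad. Then A = (D²/8)(θ − sin θ) = 0.6926 m² and P = Dθ/2 = 2.269 m. Hydraulic radius R = A/P = 0.6926/2.269 = 0.3052 m. Q_A = (1/0.013)·0.6926·0.3052^(2/3)·√0.00051 = 0.5455 m³/s.
Channel B: For a circular section of diameter D = 2.59 m at depth y = 0.755 m, the central angle is θ = 2 arccos(1 − 2y/D) = 2.281 rad. Then A = (D²/8)(θ − sin θ) = 1.277 m² and P = Dθ/2 = 2.954 m. Hydraulic radius R = A/P = 1.277/2.954 = 0.4324 m. Q_B = (1/0.013)·1.277·0.4324^(2/3)·√0.00051 = 1.269 m³/s.
The larger discharge is 1.269 m³/s and the smaller is 0.5455 m³/s; the ratio is 2.33.

2.33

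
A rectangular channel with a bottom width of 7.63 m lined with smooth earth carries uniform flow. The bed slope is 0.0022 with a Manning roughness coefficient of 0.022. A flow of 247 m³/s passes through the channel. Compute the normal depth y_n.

Manning's equation rearranged: A R^(2/3) = nQ / (1·√S) = 0.022 × 247 / (√0.0022) = 115.9.
Try y = 9.3 m: A R^(2/3) = 137.8 — too large.
Try y = 6.39 m: A R^(2/3) = 87.13 — too small.
Try y = 8.05 m: A R^(2/3) = 115.8 — ≈ 115.9.

y_n = 8.05 m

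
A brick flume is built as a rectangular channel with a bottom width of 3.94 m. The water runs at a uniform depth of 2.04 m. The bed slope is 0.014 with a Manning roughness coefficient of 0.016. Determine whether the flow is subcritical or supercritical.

supercritical

Flow area A = b·y = 3.94 × 2.04 = 8.038 m². Wetted perimeter P = b + 2y = 3.94 + 2×2.04 = 8.02 m.
Hydraulic radius R = A/P = 8.038/8.02 = 1.002 m.
V = (1/n) R^(2/3) √S = (1/0.016) × 1.002^(2/3) × √0.014 = 7.406 m/s. Hydraulic depth D_h = A/T = 8.038/3.94 = 2.04 m.
Froude number Fr = V/√(g·D_h) = 7.406/√(9.81×2.04) = 1.66, which is greater than 1, so the flow is supercritical.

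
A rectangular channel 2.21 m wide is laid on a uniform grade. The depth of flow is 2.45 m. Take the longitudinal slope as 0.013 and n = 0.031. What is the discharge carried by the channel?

Q = 16.6 m³/s

Flow area A = b·y = 2.21 × 2.45 = 5.415 m². Wetted perimeter P = b + 2y = 2.21 + 2×2.45 = 7.11 m.
Hydraulic radius R = A/P = 5.415/7.11 = 0.7615 m.
Manning's equation: Q = (1/n) A R^(2/3) S^(1/2) = (1/0.031) × 5.415 × 0.7615^(2/3) × 0.013^(1/2) = 16.6 m³/s.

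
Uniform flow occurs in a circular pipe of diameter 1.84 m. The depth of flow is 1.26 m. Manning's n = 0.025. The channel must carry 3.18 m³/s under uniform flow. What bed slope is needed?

S = 0.00381

For a circular section of diameter D = 1.84 m at depth y = 1.26 m, the central angle is θ = 2 arccos(1 − 2y/D) = 3.899 rad. Then A = (D²/8)(θ − sin θ) = 1.941 m² and P = Dθ/2 = 3.587 m.
Hydraulic radius R = A/P = 1.941/3.587 = 0.541 m.
From Manning's equation, S = [nQ / (1 A R^(2/3))]² = [0.025 × 3.18 / (1 × 1.941 × 0.541^(2/3))]² = 0.00381.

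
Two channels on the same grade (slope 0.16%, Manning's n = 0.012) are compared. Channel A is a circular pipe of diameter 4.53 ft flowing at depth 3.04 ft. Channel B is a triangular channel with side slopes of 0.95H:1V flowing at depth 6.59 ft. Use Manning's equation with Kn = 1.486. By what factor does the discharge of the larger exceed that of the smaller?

5.14

Channel A: For a circular section of diameter D = 4.53 ft at depth y = 3.04 ft, the central angle is θ = 2 arccos(1 − 2y/D) = 3.84 rad. Then A = (D²/8)(θ − sin θ) = 11.5 ft² and P = Dθ/2 = 8.698 ft. Hydraulic radius R = A/P = 11.5/8.698 = 1.322 ft. Q_A = (1.486/0.012)·11.5·1.322^(2/3)·√0.0016 = 68.62 ft³/s.
Channel B: For a triangular section with side slope z = 0.95: A = zy² = 0.95×6.59² = 41.26 ft²; P = 2y√(1+z²) = 2×6.59×1.379 = 18.18 ft. Hydraulic radius R = A/P = 41.26/18.18 = 2.269 ft. Q_B = (1.486/0.012)·41.26·2.269^(2/3)·√0.0016 = 352.9 ft³/s.
The larger discharge is 352.9 ft³/s and the smaller is 68.62 ft³/s; the ratio is 5.14.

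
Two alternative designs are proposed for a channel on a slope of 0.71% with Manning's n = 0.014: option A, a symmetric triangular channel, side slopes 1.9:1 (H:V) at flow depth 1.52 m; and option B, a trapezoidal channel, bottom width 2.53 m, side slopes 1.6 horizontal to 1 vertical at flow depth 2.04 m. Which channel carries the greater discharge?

Channel A: For a triangular section with side slope z = 1.9: A = zy² = 1.9×1.52² = 4.39 m²; P = 2y√(1+z²) = 2×1.52×2.147 = 6.527 m. Hydraulic radius R = A/P = 4.39/6.527 = 0.6725 m. Q_A = (1/0.014)·4.39·0.6725^(2/3)·√0.0071 = 20.28 m³/s.
Channel B: With bottom width b = 2.53 m and side slope z = 1.6: A = (b + zy)y = (2.53 + 1.6×2.04)×2.04 = 11.82 m²; P = b + 2y√(1+z²) = 2.53 + 2×2.04×1.887 = 10.23 m. Hydraulic radius R = A/P = 11.82/10.23 = 1.156 m. Q_B = (1/0.014)·11.82·1.156^(2/3)·√0.0071 = 78.34 m³/s.
Q_A = 20.28 m³/s vs Q_B = 78.34 m³/s, so channel B carries more.

channel B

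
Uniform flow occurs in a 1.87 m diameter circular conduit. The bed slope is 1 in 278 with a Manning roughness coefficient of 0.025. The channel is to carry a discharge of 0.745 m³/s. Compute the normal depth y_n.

Manning's equation rearranged: A R^(2/3) = nQ / (1·√S) = 0.025 × 0.745 / (√0.003597) = 0.3105.
Try y = 0.432 m: A R^(2/3) = 0.1936 — low.
Try y = 0.651 m: A R^(2/3) = 0.4306 — high.
Try y = 0.549 m: A R^(2/3) = 0.3107 — close enough.

y_n = 0.549 m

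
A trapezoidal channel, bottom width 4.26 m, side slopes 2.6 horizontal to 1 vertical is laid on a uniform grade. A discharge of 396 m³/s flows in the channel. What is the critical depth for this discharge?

At critical depth, Q² T / (g A³) = 1, i.e. A³/T = Q²/g = 396²/9.81 = 15990.
At y = 3.41 m: A³/T = 4078 — low.
At y = 4.69 m: A³/T = 16040 — matches.

y_c = 4.69 m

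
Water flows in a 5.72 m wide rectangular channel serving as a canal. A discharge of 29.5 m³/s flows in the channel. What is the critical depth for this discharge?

y_c = 1.39 m

For a rectangular channel, critical depth y_c = (q²/g)^(1/3) where q = Q/b = 29.5/5.72 = 5.157 m²/s.
So y_c = (5.157²/9.81)^(1/3) = 1.39 m.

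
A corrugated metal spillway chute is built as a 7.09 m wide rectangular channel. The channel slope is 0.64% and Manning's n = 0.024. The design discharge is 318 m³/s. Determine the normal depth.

y_n = 7.49 m

Manning's equation rearranged: A R^(2/3) = nQ / (1·√S) = 0.024 × 318 / (√0.0064) = 95.4.
At y = 5.37 m: A R^(2/3) = 63.13 — short.
At y = 8.13 m: A R^(2/3) = 105.3 — over.
At y = 7.49 m: A R^(2/3) = 95.36 — matches.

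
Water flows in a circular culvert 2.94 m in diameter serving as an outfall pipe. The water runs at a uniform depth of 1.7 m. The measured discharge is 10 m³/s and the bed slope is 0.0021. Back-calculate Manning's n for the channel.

n = 0.0161

For a circular section of diameter D = 2.94 m at depth y = 1.7 m, the central angle is θ = 2 arccos(1 − 2y/D) = 3.456 rad. Then A = (D²/8)(θ − sin θ) = 4.068 m² and P = Dθ/2 = 5.08 m.
Hydraulic radius R = A/P = 4.068/5.08 = 0.8007 m.
Rearranging Manning's equation: n = (1/Q) A R^(2/3) S^(1/2) = (1/10) × 4.068 × 0.8007^(2/3) × √0.0021 = 0.0161.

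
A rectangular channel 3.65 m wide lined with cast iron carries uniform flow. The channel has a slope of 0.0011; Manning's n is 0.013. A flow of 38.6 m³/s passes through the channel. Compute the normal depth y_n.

y_n = 3.64 m

Manning's equation rearranged: A R^(2/3) = nQ / (1·√S) = 0.013 × 38.6 / (√0.0011) = 15.13.
Trying y = 3.11 m: A R^(2/3) = 12.46 — low.
Trying y = 4.64 m: A R^(2/3) = 20.27 — high.
Trying y = 3.64 m: A R^(2/3) = 15.13 — close enough.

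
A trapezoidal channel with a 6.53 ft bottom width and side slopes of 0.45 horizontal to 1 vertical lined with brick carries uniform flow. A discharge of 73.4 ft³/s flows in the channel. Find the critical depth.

At critical depth, Q² T / (g A³) = 1, i.e. A³/T = Q²/g = 73.4²/32.2 = 167.3.
At y = 1.89 ft: A³/T = 329.8 — too large.
At y = 1.19 ft: A³/T = 78.2 — too small.
At y = 1.52 ft: A³/T = 166.9 — ≈ 167.3.

y_c = 1.52 ft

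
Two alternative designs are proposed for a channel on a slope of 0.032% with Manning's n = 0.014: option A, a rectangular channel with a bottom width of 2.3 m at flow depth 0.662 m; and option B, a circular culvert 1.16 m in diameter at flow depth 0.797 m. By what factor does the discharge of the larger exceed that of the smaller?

Channel A: Flow area A = b·y = 2.3 × 0.662 = 1.523 m². Wetted perimeter P = b + 2y = 2.3 + 2×0.662 = 3.624 m. Hydraulic radius R = A/P = 1.523/3.624 = 0.4201 m. Q_A = (1/0.014)·1.523·0.4201^(2/3)·√0.00032 = 1.091 m³/s.
Channel B: For a circular section of diameter D = 1.16 m at depth y = 0.797 m, the central angle is θ = 2 arccos(1 − 2y/D) = 3.909 rad. Then A = (D²/8)(θ − sin θ) = 0.7741 m² and P = Dθ/2 = 2.267 m. Hydraulic radius R = A/P = 0.7741/2.267 = 0.3415 m. Q_B = (1/0.014)·0.7741·0.3415^(2/3)·√0.00032 = 0.4833 m³/s.
The larger discharge is 1.091 m³/s and the smaller is 0.4833 m³/s; the ratio is 2.26.

2.26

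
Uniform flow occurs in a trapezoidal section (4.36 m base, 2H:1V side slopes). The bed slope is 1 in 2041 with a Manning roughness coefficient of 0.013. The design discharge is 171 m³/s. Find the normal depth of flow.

Manning's equation rearranged: A R^(2/3) = nQ / (1·√S) = 0.013 × 171 / (√0.00049) = 100.4.
At y = 5.54 m: A R^(2/3) = 175.4 — over.
At y = 3.2 m: A R^(2/3) = 51.78 — short.
At y = 4.33 m: A R^(2/3) = 100.4 — matches.

y_n = 4.33 m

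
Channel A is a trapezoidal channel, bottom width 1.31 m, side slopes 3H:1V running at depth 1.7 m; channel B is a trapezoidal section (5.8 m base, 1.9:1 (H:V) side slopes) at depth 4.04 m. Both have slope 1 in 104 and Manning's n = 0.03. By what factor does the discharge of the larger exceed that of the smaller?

9.45

Channel A: With bottom width b = 1.31 m and side slope z = 3: A = (b + zy)y = (1.31 + 3×1.7)×1.7 = 10.9 m²; P = b + 2y√(1+z²) = 1.31 + 2×1.7×3.162 = 12.06 m. Hydraulic radius R = A/P = 10.9/12.06 = 0.9034 m. Q_A = (1/0.03)·10.9·0.9034^(2/3)·√0.009615 = 33.29 m³/s.
Channel B: With bottom width b = 5.8 m and side slope z = 1.9: A = (b + zy)y = (5.8 + 1.9×4.04)×4.04 = 54.44 m²; P = b + 2y√(1+z²) = 5.8 + 2×4.04×2.147 = 23.15 m. Hydraulic radius R = A/P = 54.44/23.15 = 2.352 m. Q_B = (1/0.03)·54.44·2.352^(2/3)·√0.009615 = 314.7 m³/s.
The larger discharge is 314.7 m³/s and the smaller is 33.29 m³/s; the ratio is 9.45.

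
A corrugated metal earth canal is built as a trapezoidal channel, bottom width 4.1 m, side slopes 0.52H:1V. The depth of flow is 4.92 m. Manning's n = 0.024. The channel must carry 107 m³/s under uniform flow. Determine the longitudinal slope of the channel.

With bottom width b = 4.1 m and side slope z = 0.52: A = (b + zy)y = (4.1 + 0.52×4.92)×4.92 = 32.76 m²; P = b + 2y√(1+z²) = 4.1 + 2×4.92×1.127 = 15.19 m.
Hydraulic radius R = A/P = 32.76/15.19 = 2.157 m.
From Manning's equation, S = [nQ / (1 A R^(2/3))]² = [0.024 × 107 / (1 × 32.76 × 2.157^(2/3))]² = 0.00221.

S = 0.00221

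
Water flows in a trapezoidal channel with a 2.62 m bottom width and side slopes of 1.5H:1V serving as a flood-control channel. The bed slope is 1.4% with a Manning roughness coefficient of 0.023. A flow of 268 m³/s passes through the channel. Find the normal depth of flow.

Manning's equation rearranged: A R^(2/3) = nQ / (1·√S) = 0.023 × 268 / (√0.014) = 52.1.
At y = 4.38 m: A R^(2/3) = 67.8 — too large.
At y = 3.9 m: A R^(2/3) = 52.09 — close enough.

y_n = 3.9 m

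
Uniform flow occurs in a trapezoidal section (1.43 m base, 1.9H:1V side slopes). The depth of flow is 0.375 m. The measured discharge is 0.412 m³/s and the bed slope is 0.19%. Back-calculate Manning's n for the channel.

With bottom width b = 1.43 m and side slope z = 1.9: A = (b + zy)y = (1.43 + 1.9×0.375)×0.375 = 0.8034 m²; P = b + 2y√(1+z²) = 1.43 + 2×0.375×2.147 = 3.04 m.
Hydraulic radius R = A/P = 0.8034/3.04 = 0.2643 m.
Rearranging Manning's equation: n = (1/Q) A R^(2/3) S^(1/2) = (1/0.412) × 0.8034 × 0.2643^(2/3) × √0.0019 = 0.035.

n = 0.035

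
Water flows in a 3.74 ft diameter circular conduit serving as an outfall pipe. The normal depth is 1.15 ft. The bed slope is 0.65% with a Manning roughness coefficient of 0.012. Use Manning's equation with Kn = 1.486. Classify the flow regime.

supercritical

For a circular section of diameter D = 3.74 ft at depth y = 1.15 ft, the central angle is θ = 2 arccos(1 − 2y/D) = 2.351 rad. Then A = (D²/8)(θ − sin θ) = 2.868 ft² and P = Dθ/2 = 4.397 ft.
Hydraulic radius R = A/P = 2.868/4.397 = 0.6524 ft.
V = (1.486/n) R^(2/3) √S = (1.486/0.012) × 0.6524^(2/3) × √0.0065 = 7.51 ft/s. Hydraulic depth D_h = A/T = 2.868/3.452 = 0.831 ft.
Froude number Fr = V/√(g·D_h) = 7.51/√(32.2×0.831) = 1.45, which is greater than 1, so the flow is supercritical.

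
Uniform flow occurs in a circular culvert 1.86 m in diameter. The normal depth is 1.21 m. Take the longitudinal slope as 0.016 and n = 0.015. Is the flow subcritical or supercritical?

For a circular section of diameter D = 1.86 m at depth y = 1.21 m, the central angle is θ = 2 arccos(1 − 2y/D) = 3.753 rad. Then A = (D²/8)(θ − sin θ) = 1.871 m² and P = Dθ/2 = 3.491 m.
Hydraulic radius R = A/P = 1.871/3.491 = 0.5361 m.
V = (1/n) R^(2/3) √S = (1/0.015) × 0.5361^(2/3) × √0.016 = 5.565 m/s. Hydraulic depth D_h = A/T = 1.871/1.774 = 1.055 m.
Froude number Fr = V/√(g·D_h) = 5.565/√(9.81×1.055) = 1.73, which is greater than 1, so the flow is supercritical.

supercritical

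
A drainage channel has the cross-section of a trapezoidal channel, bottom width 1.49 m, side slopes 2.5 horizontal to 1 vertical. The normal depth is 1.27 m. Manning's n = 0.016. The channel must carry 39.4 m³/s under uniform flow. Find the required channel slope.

S = 0.0178

With bottom width b = 1.49 m and side slope z = 2.5: A = (b + zy)y = (1.49 + 2.5×1.27)×1.27 = 5.925 m²; P = b + 2y√(1+z²) = 1.49 + 2×1.27×2.693 = 8.329 m.
Hydraulic radius R = A/P = 5.925/8.329 = 0.7113 m.
From Manning's equation, S = [nQ / (1 A R^(2/3))]² = [0.016 × 39.4 / (1 × 5.925 × 0.7113^(2/3))]² = 0.0178.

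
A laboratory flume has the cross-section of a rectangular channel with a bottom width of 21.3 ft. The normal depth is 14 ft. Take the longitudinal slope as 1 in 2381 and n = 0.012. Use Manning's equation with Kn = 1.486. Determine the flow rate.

Flow area A = b·y = 21.3 × 14 = 298.2 ft². Wetted perimeter P = b + 2y = 21.3 + 2×14 = 49.3 ft.
Hydraulic radius R = A/P = 298.2/49.3 = 6.049 ft.
Manning's equation: Q = (1.486/n) A R^(2/3) S^(1/2) = (1.486/0.012) × 298.2 × 6.049^(2/3) × 0.00042^(1/2) = 2510 ft³/s.

Q = 2510 ft³/s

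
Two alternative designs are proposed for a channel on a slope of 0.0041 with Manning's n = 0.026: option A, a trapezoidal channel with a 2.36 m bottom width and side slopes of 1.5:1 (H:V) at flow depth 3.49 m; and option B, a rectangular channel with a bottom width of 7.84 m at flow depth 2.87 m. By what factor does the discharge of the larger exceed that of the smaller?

Channel A: With bottom width b = 2.36 m and side slope z = 1.5: A = (b + zy)y = (2.36 + 1.5×3.49)×3.49 = 26.51 m²; P = b + 2y√(1+z²) = 2.36 + 2×3.49×1.803 = 14.94 m. Hydraulic radius R = A/P = 26.51/14.94 = 1.774 m. Q_A = (1/0.026)·26.51·1.774^(2/3)·√0.0041 = 95.66 m³/s.
Channel B: Flow area A = b·y = 7.84 × 2.87 = 22.5 m². Wetted perimeter P = b + 2y = 7.84 + 2×2.87 = 13.58 m. Hydraulic radius R = A/P = 22.5/13.58 = 1.657 m. Q_B = (1/0.026)·22.5·1.657^(2/3)·√0.0041 = 77.59 m³/s.
The larger discharge is 95.66 m³/s and the smaller is 77.59 m³/s; the ratio is 1.23.

1.23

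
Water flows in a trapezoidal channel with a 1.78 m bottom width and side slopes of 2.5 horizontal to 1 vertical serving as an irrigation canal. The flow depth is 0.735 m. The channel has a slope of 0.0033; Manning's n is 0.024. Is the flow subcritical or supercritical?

With bottom width b = 1.78 m and side slope z = 2.5: A = (b + zy)y = (1.78 + 2.5×0.735)×0.735 = 2.659 m²; P = b + 2y√(1+z²) = 1.78 + 2×0.735×2.693 = 5.738 m.
Hydraulic radius R = A/P = 2.659/5.738 = 0.4634 m.
V = (1/n) R^(2/3) √S = (1/0.024) × 0.4634^(2/3) × √0.0033 = 1.433 m/s. Hydraulic depth D_h = A/T = 2.659/5.455 = 0.4874 m.
Froude number Fr = V/√(g·D_h) = 1.433/√(9.81×0.4874) = 0.655, which is less than 1, so the flow is subcritical.

subcritical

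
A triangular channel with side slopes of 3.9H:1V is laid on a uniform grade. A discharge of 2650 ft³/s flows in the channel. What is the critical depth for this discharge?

y_c = 7.79 ft

At critical depth, Q² T / (g A³) = 1, i.e. A³/T = Q²/g = 2650²/32.2 = 218100.
Trying y = 9.82 ft: A³/T = 694500 — over.
Trying y = 6.47 ft: A³/T = 86220 — short.
Trying y = 7.79 ft: A³/T = 218200 — close enough.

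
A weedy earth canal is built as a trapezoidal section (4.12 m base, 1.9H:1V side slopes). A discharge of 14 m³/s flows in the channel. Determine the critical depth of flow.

At critical depth, Q² T / (g A³) = 1, i.e. A³/T = Q²/g = 14²/9.81 = 19.98.
Trying y = 0.72 m: A³/T = 8.998 — too small.
Trying y = 1.11 m: A³/T = 39.64 — too large.
Trying y = 0.911 m: A³/T = 19.97 — close enough.

y_c = 0.911 m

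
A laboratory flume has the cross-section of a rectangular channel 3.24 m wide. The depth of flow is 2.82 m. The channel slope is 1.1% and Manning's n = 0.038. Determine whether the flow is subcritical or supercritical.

subcritical

Flow area A = b·y = 3.24 × 2.82 = 9.137 m². Wetted perimeter P = b + 2y = 3.24 + 2×2.82 = 8.88 m.
Hydraulic radius R = A/P = 9.137/8.88 = 1.029 m.
V = (1/n) R^(2/3) √S = (1/0.038) × 1.029^(2/3) × √0.011 = 2.813 m/s. Hydraulic depth D_h = A/T = 9.137/3.24 = 2.82 m.
Froude number Fr = V/√(g·D_h) = 2.813/√(9.81×2.82) = 0.535, which is less than 1, so the flow is subcritical.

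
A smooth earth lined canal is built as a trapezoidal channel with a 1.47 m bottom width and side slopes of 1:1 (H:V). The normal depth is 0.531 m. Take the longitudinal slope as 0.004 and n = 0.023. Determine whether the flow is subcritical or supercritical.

subcritical

With bottom width b = 1.47 m and side slope z = 1: A = (b + zy)y = (1.47 + 1×0.531)×0.531 = 1.063 m²; P = b + 2y√(1+z²) = 1.47 + 2×0.531×1.414 = 2.972 m.
Hydraulic radius R = A/P = 1.063/2.972 = 0.3575 m.
V = (1/n) R^(2/3) √S = (1/0.023) × 0.3575^(2/3) × √0.004 = 1.385 m/s. Hydraulic depth D_h = A/T = 1.063/2.532 = 0.4196 m.
Froude number Fr = V/√(g·D_h) = 1.385/√(9.81×0.4196) = 0.683, which is less than 1, so the flow is subcritical.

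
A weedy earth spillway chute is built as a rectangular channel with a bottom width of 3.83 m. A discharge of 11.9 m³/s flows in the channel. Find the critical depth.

y_c = 0.995 m

For a rectangular channel, critical depth y_c = (q²/g)^(1/3) where q = Q/b = 11.9/3.83 = 3.107 m²/s.
So y_c = (3.107²/9.81)^(1/3) = 0.995 m.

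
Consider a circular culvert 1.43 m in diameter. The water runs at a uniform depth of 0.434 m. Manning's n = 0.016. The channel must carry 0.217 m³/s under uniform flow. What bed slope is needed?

S = 0.000459

For a circular section of diameter D = 1.43 m at depth y = 0.434 m, the central angle is θ = 2 arccos(1 − 2y/D) = 2.334 rad. Then A = (D²/8)(θ − sin θ) = 0.4118 m² and P = Dθ/2 = 1.669 m.
Hydraulic radius R = A/P = 0.4118/1.669 = 0.2468 m.
From Manning's equation, S = [nQ / (1 A R^(2/3))]² = [0.016 × 0.217 / (1 × 0.4118 × 0.2468^(2/3))]² = 0.000459.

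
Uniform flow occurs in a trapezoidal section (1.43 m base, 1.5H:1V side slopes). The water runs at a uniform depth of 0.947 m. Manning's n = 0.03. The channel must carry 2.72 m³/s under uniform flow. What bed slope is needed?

S = 0.00199

With bottom width b = 1.43 m and side slope z = 1.5: A = (b + zy)y = (1.43 + 1.5×0.947)×0.947 = 2.699 m²; P = b + 2y√(1+z²) = 1.43 + 2×0.947×1.803 = 4.844 m.
Hydraulic radius R = A/P = 2.699/4.844 = 0.5572 m.
From Manning's equation, S = [nQ / (1 A R^(2/3))]² = [0.03 × 2.72 / (1 × 2.699 × 0.5572^(2/3))]² = 0.00199.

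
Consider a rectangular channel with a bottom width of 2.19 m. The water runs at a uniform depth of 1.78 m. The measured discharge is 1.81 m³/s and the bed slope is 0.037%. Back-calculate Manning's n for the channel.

n = 0.032

Flow area A = b·y = 2.19 × 1.78 = 3.898 m². Wetted perimeter P = b + 2y = 2.19 + 2×1.78 = 5.75 m.
Hydraulic radius R = A/P = 3.898/5.75 = 0.6779 m.
Rearranging Manning's equation: n = (1/Q) A R^(2/3) S^(1/2) = (1/1.81) × 3.898 × 0.6779^(2/3) × √0.00037 = 0.032.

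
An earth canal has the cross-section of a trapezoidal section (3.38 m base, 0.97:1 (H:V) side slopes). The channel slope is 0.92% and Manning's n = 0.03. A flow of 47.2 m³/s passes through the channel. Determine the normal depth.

y_n = 2.24 m

Manning's equation rearranged: A R^(2/3) = nQ / (1·√S) = 0.03 × 47.2 / (√0.0092) = 14.76.
At y = 2.75 m: A R^(2/3) = 21.85 — high.
At y = 1.54 m: A R^(2/3) = 7.397 — low.
At y = 2.24 m: A R^(2/3) = 14.76 — ≈ 14.76.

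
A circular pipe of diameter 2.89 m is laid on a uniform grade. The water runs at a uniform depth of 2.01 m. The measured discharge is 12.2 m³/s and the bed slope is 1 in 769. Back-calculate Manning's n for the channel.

For a circular section of diameter D = 2.89 m at depth y = 2.01 m, the central angle is θ = 2 arccos(1 − 2y/D) = 3.945 rad. Then A = (D²/8)(θ − sin θ) = 4.87 m² and P = Dθ/2 = 5.701 m.
Hydraulic radius R = A/P = 4.87/5.701 = 0.8543 m.
Rearranging Manning's equation: n = (1/Q) A R^(2/3) S^(1/2) = (1/12.2) × 4.87 × 0.8543^(2/3) × √0.0013 = 0.013.

n = 0.013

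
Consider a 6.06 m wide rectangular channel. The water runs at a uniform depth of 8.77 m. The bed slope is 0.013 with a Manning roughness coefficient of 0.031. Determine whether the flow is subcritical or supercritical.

Flow area A = b·y = 6.06 × 8.77 = 53.15 m². Wetted perimeter P = b + 2y = 6.06 + 2×8.77 = 23.6 m.
Hydraulic radius R = A/P = 53.15/23.6 = 2.252 m.
V = (1/n) R^(2/3) √S = (1/0.031) × 2.252^(2/3) × √0.013 = 6.319 m/s. Hydraulic depth D_h = A/T = 53.15/6.06 = 8.77 m.
Froude number Fr = V/√(g·D_h) = 6.319/√(9.81×8.77) = 0.681, which is less than 1, so the flow is subcritical.

subcritical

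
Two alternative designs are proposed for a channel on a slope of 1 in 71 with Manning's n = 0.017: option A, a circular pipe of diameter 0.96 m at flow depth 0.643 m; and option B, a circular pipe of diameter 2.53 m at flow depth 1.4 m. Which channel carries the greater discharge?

Channel A: For a circular section of diameter D = 0.96 m at depth y = 0.643 m, the central angle is θ = 2 arccos(1 − 2y/D) = 3.835 rad. Then A = (D²/8)(θ − sin θ) = 0.5153 m² and P = Dθ/2 = 1.841 m. Hydraulic radius R = A/P = 0.5153/1.841 = 0.28 m. Q_A = (1/0.017)·0.5153·0.28^(2/3)·√0.01408 = 1.54 m³/s.
Channel B: For a circular section of diameter D = 2.53 m at depth y = 1.4 m, the central angle is θ = 2 arccos(1 − 2y/D) = 3.355 rad. Then A = (D²/8)(θ − sin θ) = 2.855 m² and P = Dθ/2 = 4.245 m. Hydraulic radius R = A/P = 2.855/4.245 = 0.6725 m. Q_B = (1/0.017)·2.855·0.6725^(2/3)·√0.01408 = 15.3 m³/s.
Q_A = 1.54 m³/s vs Q_B = 15.3 m³/s, so channel B carries more.

channel B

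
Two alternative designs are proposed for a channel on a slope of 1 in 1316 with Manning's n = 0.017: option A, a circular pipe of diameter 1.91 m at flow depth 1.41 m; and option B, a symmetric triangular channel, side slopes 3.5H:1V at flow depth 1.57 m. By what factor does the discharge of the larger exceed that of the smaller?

Channel A: For a circular section of diameter D = 1.91 m at depth y = 1.41 m, the central angle is θ = 2 arccos(1 − 2y/D) = 4.135 rad. Then A = (D²/8)(θ − sin θ) = 2.268 m² and P = Dθ/2 = 3.949 m. Hydraulic radius R = A/P = 2.268/3.949 = 0.5742 m. Q_A = (1/0.017)·2.268·0.5742^(2/3)·√0.0007599 = 2.54 m³/s.
Channel B: For a triangular section with side slope z = 3.5: A = zy² = 3.5×1.57² = 8.627 m²; P = 2y√(1+z²) = 2×1.57×3.64 = 11.43 m. Hydraulic radius R = A/P = 8.627/11.43 = 0.7548 m. Q_B = (1/0.017)·8.627·0.7548^(2/3)·√0.0007599 = 11.6 m³/s.
The larger discharge is 11.6 m³/s and the smaller is 2.54 m³/s; the ratio is 4.57.

4.57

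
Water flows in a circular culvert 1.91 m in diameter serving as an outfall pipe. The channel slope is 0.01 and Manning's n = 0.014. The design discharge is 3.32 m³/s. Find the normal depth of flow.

y_n = 0.672 m

Manning's equation rearranged: A R^(2/3) = nQ / (1·√S) = 0.014 × 3.32 / (√0.01) = 0.4648.
Try y = 0.73 m: A R^(2/3) = 0.5425 — too large.
Try y = 0.672 m: A R^(2/3) = 0.4648 — matches.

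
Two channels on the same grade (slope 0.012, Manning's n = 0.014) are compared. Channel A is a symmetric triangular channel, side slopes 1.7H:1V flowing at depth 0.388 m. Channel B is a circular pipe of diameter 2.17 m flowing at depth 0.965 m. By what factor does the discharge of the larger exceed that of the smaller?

Channel A: For a triangular section with side slope z = 1.7: A = zy² = 1.7×0.388² = 0.2559 m²; P = 2y√(1+z²) = 2×0.388×1.972 = 1.531 m. Hydraulic radius R = A/P = 0.2559/1.531 = 0.1672 m. Q_A = (1/0.014)·0.2559·0.1672^(2/3)·√0.012 = 0.6078 m³/s.
Channel B: For a circular section of diameter D = 2.17 m at depth y = 0.965 m, the central angle is θ = 2 arccos(1 − 2y/D) = 2.92 rad. Then A = (D²/8)(θ − sin θ) = 1.589 m² and P = Dθ/2 = 3.168 m. Hydraulic radius R = A/P = 1.589/3.168 = 0.5017 m. Q_B = (1/0.014)·1.589·0.5017^(2/3)·√0.012 = 7.851 m³/s.
The larger discharge is 7.851 m³/s and the smaller is 0.6078 m³/s; the ratio is 12.9.

12.9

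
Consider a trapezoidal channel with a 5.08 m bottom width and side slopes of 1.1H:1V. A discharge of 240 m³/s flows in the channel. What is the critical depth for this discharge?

y_c = 4.45 m

At critical depth, Q² T / (g A³) = 1, i.e. A³/T = Q²/g = 240²/9.81 = 5872.
Try y = 5.55 m: A³/T = 13840 — too large.
Try y = 3.82 m: A³/T = 3306 — too small.
Try y = 4.45 m: A³/T = 5882 — matches.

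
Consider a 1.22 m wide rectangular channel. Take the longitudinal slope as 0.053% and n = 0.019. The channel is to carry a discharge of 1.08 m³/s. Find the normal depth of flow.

y_n = 1.31 m

Manning's equation rearranged: A R^(2/3) = nQ / (1·√S) = 0.019 × 1.08 / (√0.00053) = 0.8913.
At y = 0.966 m: A R^(2/3) = 0.6117 — too small.
At y = 1.42 m: A R^(2/3) = 0.9819 — too large.
At y = 1.31 m: A R^(2/3) = 0.8909 — ≈ 0.8913.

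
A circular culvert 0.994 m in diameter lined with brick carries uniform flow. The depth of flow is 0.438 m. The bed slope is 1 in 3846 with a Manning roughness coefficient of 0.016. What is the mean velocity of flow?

For a circular section of diameter D = 0.994 m at depth y = 0.438 m, the central angle is θ = 2 arccos(1 − 2y/D) = 2.904 rad. Then A = (D²/8)(θ − sin θ) = 0.3295 m² and P = Dθ/2 = 1.443 m.
Hydraulic radius R = A/P = 0.3295/1.443 = 0.2283 m.
From Manning's equation, V = (1/n) R^(2/3) S^(1/2) = (1/0.016) × 0.2283^(2/3) × 0.00026^(1/2) = 0.376 m/s.

V = 0.376 m/s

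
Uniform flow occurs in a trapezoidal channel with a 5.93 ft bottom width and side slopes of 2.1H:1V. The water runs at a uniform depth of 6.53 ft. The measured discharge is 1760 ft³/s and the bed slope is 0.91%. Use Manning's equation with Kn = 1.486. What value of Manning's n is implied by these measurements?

With bottom width b = 5.93 ft and side slope z = 2.1: A = (b + zy)y = (5.93 + 2.1×6.53)×6.53 = 128.3 ft²; P = b + 2y√(1+z²) = 5.93 + 2×6.53×2.326 = 36.31 ft.
Hydraulic radius R = A/P = 128.3/36.31 = 3.533 ft.
Rearranging Manning's equation: n = (1.486/Q) A R^(2/3) S^(1/2) = (1.486/1760) × 128.3 × 3.533^(2/3) × √0.0091 = 0.024.

n = 0.024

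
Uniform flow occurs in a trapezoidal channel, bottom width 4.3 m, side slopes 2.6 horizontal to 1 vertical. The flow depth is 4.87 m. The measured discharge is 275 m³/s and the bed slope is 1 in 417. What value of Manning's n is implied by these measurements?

n = 0.028

With bottom width b = 4.3 m and side slope z = 2.6: A = (b + zy)y = (4.3 + 2.6×4.87)×4.87 = 82.6 m²; P = b + 2y√(1+z²) = 4.3 + 2×4.87×2.786 = 31.43 m.
Hydraulic radius R = A/P = 82.6/31.43 = 2.628 m.
Rearranging Manning's equation: n = (1/Q) A R^(2/3) S^(1/2) = (1/275) × 82.6 × 2.628^(2/3) × √0.002398 = 0.028.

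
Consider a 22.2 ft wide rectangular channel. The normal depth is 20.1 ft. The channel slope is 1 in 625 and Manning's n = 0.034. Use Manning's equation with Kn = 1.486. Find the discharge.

Flow area A = b·y = 22.2 × 20.1 = 446.2 ft². Wetted perimeter P = b + 2y = 22.2 + 2×20.1 = 62.4 ft.
Hydraulic radius R = A/P = 446.2/62.4 = 7.151 ft.
Manning's equation: Q = (1.486/n) A R^(2/3) S^(1/2) = (1.486/0.034) × 446.2 × 7.151^(2/3) × 0.0016^(1/2) = 2900 ft³/s.

Q = 2900 ft³/s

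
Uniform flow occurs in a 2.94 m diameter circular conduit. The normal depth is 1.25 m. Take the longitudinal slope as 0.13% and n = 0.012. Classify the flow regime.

subcritical

For a circular section of diameter D = 2.94 m at depth y = 1.25 m, the central angle is θ = 2 arccos(1 − 2y/D) = 2.841 rad. Then A = (D²/8)(θ − sin θ) = 2.75 m² and P = Dθ/2 = 4.176 m.
Hydraulic radius R = A/P = 2.75/4.176 = 0.6584 m.
V = (1/n) R^(2/3) √S = (1/0.012) × 0.6584^(2/3) × √0.0013 = 2.274 m/s. Hydraulic depth D_h = A/T = 2.75/2.907 = 0.946 m.
Froude number Fr = V/√(g·D_h) = 2.274/√(9.81×0.946) = 0.746, which is less than 1, so the flow is subcritical.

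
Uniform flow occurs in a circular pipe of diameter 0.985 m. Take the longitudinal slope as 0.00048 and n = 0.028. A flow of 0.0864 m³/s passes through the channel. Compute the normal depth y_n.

y_n = 0.414 m

Manning's equation rearranged: A R^(2/3) = nQ / (1·√S) = 0.028 × 0.0864 / (√0.00048) = 0.1104.
Trying y = 0.484 m: A R^(2/3) = 0.1453 — over.
Trying y = 0.365 m: A R^(2/3) = 0.0876 — short.
Trying y = 0.414 m: A R^(2/3) = 0.1104 — close enough.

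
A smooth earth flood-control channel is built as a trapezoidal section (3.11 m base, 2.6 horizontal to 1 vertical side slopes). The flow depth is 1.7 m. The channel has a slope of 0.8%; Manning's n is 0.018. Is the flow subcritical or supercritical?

supercritical

With bottom width b = 3.11 m and side slope z = 2.6: A = (b + zy)y = (3.11 + 2.6×1.7)×1.7 = 12.8 m²; P = b + 2y√(1+z²) = 3.11 + 2×1.7×2.786 = 12.58 m.
Hydraulic radius R = A/P = 12.8/12.58 = 1.017 m.
V = (1/n) R^(2/3) √S = (1/0.018) × 1.017^(2/3) × √0.008 = 5.027 m/s. Hydraulic depth D_h = A/T = 12.8/11.95 = 1.071 m.
Froude number Fr = V/√(g·D_h) = 5.027/√(9.81×1.071) = 1.55, which is greater than 1, so the flow is supercritical.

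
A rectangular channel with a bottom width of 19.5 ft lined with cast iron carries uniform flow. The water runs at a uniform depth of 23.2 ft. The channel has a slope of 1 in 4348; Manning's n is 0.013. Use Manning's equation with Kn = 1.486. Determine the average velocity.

V = 6.26 ft/s

Flow area A = b·y = 19.5 × 23.2 = 452.4 ft². Wetted perimeter P = b + 2y = 19.5 + 2×23.2 = 65.9 ft.
Hydraulic radius R = A/P = 452.4/65.9 = 6.865 ft.
From Manning's equation, V = (1.486/n) R^(2/3) S^(1/2) = (1.486/0.013) × 6.865^(2/3) × 0.00023^(1/2) = 6.26 ft/s.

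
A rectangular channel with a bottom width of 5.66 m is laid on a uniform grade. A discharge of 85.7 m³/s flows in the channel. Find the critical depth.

y_c = 2.86 m

For a rectangular channel, critical depth y_c = (q²/g)^(1/3) where q = Q/b = 85.7/5.66 = 15.14 m²/s.
So y_c = (15.14²/9.81)^(1/3) = 2.86 m.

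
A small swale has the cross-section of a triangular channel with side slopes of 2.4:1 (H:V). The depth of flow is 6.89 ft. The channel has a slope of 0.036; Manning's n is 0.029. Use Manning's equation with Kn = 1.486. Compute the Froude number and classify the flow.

For a triangular section with side slope z = 2.4: A = zy² = 2.4×6.89² = 113.9 ft²; P = 2y√(1+z²) = 2×6.89×2.6 = 35.83 ft.
Hydraulic radius R = A/P = 113.9/35.83 = 3.18 ft.
V = (1.486/n) R^(2/3) √S = (1.486/0.029) × 3.18^(2/3) × √0.036 = 21.02 ft/s. Hydraulic depth D_h = A/T = 113.9/33.07 = 3.445 ft.
Froude number Fr = V/√(g·D_h) = 21.02/√(32.2×3.445) = 2, which is greater than 1, so the flow is supercritical.

supercritical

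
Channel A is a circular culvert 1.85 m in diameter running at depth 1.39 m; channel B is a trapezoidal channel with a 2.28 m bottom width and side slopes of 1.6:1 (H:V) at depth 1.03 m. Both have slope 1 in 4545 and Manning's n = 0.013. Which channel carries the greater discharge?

Channel A: For a circular section of diameter D = 1.85 m at depth y = 1.39 m, the central angle is θ = 2 arccos(1 − 2y/D) = 4.195 rad. Then A = (D²/8)(θ − sin θ) = 2.167 m² and P = Dθ/2 = 3.88 m. Hydraulic radius R = A/P = 2.167/3.88 = 0.5583 m. Q_A = (1/0.013)·2.167·0.5583^(2/3)·√0.00022 = 1.676 m³/s.
Channel B: With bottom width b = 2.28 m and side slope z = 1.6: A = (b + zy)y = (2.28 + 1.6×1.03)×1.03 = 4.046 m²; P = b + 2y√(1+z²) = 2.28 + 2×1.03×1.887 = 6.167 m. Hydraulic radius R = A/P = 4.046/6.167 = 0.6561 m. Q_B = (1/0.013)·4.046·0.6561^(2/3)·√0.00022 = 3.485 m³/s.
Q_A = 1.676 m³/s vs Q_B = 3.485 m³/s, so channel B carries more.

channel B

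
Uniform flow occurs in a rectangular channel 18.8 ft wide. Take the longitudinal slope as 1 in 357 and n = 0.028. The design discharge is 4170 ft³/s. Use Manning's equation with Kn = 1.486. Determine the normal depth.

y_n = 22.4 ft

Manning's equation rearranged: A R^(2/3) = nQ / (1.486·√S) = 0.028 × 4170 / (1.486 × √0.002801) = 1485.
At y = 18.9 ft: A R^(2/3) = 1209 — too small.
At y = 25.3 ft: A R^(2/3) = 1716 — too large.
At y = 22.4 ft: A R^(2/3) = 1485 — ≈ 1485.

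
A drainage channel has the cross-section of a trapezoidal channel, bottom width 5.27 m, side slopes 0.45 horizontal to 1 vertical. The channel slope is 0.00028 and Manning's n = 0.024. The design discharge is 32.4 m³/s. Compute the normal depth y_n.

Manning's equation rearranged: A R^(2/3) = nQ / (1·√S) = 0.024 × 32.4 / (√0.00028) = 46.47.
Trying y = 4.45 m: A R^(2/3) = 53.96 — over.
Trying y = 3.32 m: A R^(2/3) = 33.1 — short.
Trying y = 4.07 m: A R^(2/3) = 46.43 — close enough.

y_n = 4.07 m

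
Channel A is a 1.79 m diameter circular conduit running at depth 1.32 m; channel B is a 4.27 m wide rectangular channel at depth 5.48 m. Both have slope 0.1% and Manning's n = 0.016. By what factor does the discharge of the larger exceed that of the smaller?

Channel A: For a circular section of diameter D = 1.79 m at depth y = 1.32 m, the central angle is θ = 2 arccos(1 − 2y/D) = 4.131 rad. Then A = (D²/8)(θ − sin θ) = 1.989 m² and P = Dθ/2 = 3.697 m. Hydraulic radius R = A/P = 1.989/3.697 = 0.538 m. Q_A = (1/0.016)·1.989·0.538^(2/3)·√0.001 = 2.601 m³/s.
Channel B: Flow area A = b·y = 4.27 × 5.48 = 23.4 m². Wetted perimeter P = b + 2y = 4.27 + 2×5.48 = 15.23 m. Hydraulic radius R = A/P = 23.4/15.23 = 1.536 m. Q_B = (1/0.016)·23.4·1.536^(2/3)·√0.001 = 61.58 m³/s.
The larger discharge is 61.58 m³/s and the smaller is 2.601 m³/s; the ratio is 23.7.

23.7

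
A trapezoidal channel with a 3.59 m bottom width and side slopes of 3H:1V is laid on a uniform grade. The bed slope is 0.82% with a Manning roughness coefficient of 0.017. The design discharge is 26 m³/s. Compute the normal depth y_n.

y_n = 0.986 m

Manning's equation rearranged: A R^(2/3) = nQ / (1·√S) = 0.017 × 26 / (√0.0082) = 4.881.
Try y = 1.14 m: A R^(2/3) = 6.538 — too large.
Try y = 0.745 m: A R^(2/3) = 2.816 — too small.
Try y = 0.986 m: A R^(2/3) = 4.88 — ≈ 4.881.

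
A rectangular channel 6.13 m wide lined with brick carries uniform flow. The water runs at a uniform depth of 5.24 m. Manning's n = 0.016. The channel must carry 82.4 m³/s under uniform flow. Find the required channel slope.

S = 0.000699

Flow area A = b·y = 6.13 × 5.24 = 32.12 m². Wetted perimeter P = b + 2y = 6.13 + 2×5.24 = 16.61 m.
Hydraulic radius R = A/P = 32.12/16.61 = 1.934 m.
From Manning's equation, S = [nQ / (1 A R^(2/3))]² = [0.016 × 82.4 / (1 × 32.12 × 1.934^(2/3))]² = 0.000699.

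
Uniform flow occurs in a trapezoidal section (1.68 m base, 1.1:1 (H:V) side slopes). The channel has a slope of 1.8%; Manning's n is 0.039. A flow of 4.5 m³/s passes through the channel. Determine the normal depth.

Manning's equation rearranged: A R^(2/3) = nQ / (1·√S) = 0.039 × 4.5 / (√0.018) = 1.308.
Try y = 0.598 m: A R^(2/3) = 0.7644 — too small.
Try y = 0.939 m: A R^(2/3) = 1.751 — too large.
Try y = 0.803 m: A R^(2/3) = 1.307 — close enough.

y_n = 0.803 m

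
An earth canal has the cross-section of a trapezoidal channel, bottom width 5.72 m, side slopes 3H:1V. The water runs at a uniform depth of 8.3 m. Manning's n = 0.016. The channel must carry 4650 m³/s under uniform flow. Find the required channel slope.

S = 0.012

With bottom width b = 5.72 m and side slope z = 3: A = (b + zy)y = (5.72 + 3×8.3)×8.3 = 254.1 m²; P = b + 2y√(1+z²) = 5.72 + 2×8.3×3.162 = 58.21 m.
Hydraulic radius R = A/P = 254.1/58.21 = 4.366 m.
From Manning's equation, S = [nQ / (1 A R^(2/3))]² = [0.016 × 4650 / (1 × 254.1 × 4.366^(2/3))]² = 0.012.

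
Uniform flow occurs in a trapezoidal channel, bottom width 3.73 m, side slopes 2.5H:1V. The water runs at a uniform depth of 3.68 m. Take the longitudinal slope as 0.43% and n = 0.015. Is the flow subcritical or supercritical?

supercritical

With bottom width b = 3.73 m and side slope z = 2.5: A = (b + zy)y = (3.73 + 2.5×3.68)×3.68 = 47.58 m²; P = b + 2y√(1+z²) = 3.73 + 2×3.68×2.693 = 23.55 m.
Hydraulic radius R = A/P = 47.58/23.55 = 2.021 m.
V = (1/n) R^(2/3) √S = (1/0.015) × 2.021^(2/3) × √0.0043 = 6.987 m/s. Hydraulic depth D_h = A/T = 47.58/22.13 = 2.15 m.
Froude number Fr = V/√(g·D_h) = 6.987/√(9.81×2.15) = 1.52, which is greater than 1, so the flow is supercritical.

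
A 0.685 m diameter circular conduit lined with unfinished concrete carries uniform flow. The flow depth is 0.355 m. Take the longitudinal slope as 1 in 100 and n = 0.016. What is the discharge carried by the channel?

Q = 0.377 m³/s

For a circular section of diameter D = 0.685 m at depth y = 0.355 m, the central angle is θ = 2 arccos(1 − 2y/D) = 3.215 rad. Then A = (D²/8)(θ − sin θ) = 0.1928 m² and P = Dθ/2 = 1.101 m.
Hydraulic radius R = A/P = 0.1928/1.101 = 0.1751 m.
Manning's equation: Q = (1/n) A R^(2/3) S^(1/2) = (1/0.016) × 0.1928 × 0.1751^(2/3) × 0.01^(1/2) = 0.377 m³/s.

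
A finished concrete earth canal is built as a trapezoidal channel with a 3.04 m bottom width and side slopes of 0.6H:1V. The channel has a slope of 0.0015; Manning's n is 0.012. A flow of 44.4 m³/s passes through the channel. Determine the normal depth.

y_n = 2.54 m

Manning's equation rearranged: A R^(2/3) = nQ / (1·√S) = 0.012 × 44.4 / (√0.0015) = 13.76.
Try y = 1.95 m: A R^(2/3) = 8.652 — short.
Try y = 2.98 m: A R^(2/3) = 18.35 — over.
Try y = 2.54 m: A R^(2/3) = 13.76 — close enough.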